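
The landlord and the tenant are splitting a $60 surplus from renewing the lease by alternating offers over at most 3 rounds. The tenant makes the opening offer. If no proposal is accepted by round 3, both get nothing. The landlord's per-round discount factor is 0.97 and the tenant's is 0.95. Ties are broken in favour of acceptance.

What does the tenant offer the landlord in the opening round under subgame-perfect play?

Round 3 (the tenant proposes): rejection yields 0 for the landlord; the tenant offers 0 and keeps 60.
Round 2 (the landlord proposes): the tenant can get 60 next round, worth 0.95 × 60 = 57 now; the landlord offers that and keeps 3.
Round 1 (the tenant proposes): the landlord can get 3 next round, worth 0.97 × 3 = 2.91 now; the tenant offers that and keeps 57.09.

2.91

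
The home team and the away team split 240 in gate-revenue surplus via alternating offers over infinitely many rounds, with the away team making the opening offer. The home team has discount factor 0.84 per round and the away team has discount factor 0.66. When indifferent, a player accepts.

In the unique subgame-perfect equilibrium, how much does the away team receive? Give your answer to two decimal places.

86.18

Let x be the away team's share when the away team proposes and y be the home team's share when the home team proposes.
The home team accepts iff offered ≥ 0.84·y, so x = 240 − 0.84y. Symmetrically y = 240 − 0.66x.
Substituting: x = 240 − 0.84(240 − 0.66x), giving x(1 − 0.66·0.84) = 240(1 − 0.84).
So x = 240 × 0.16 / 0.4456 ≈ 86.1759, and the home team receives 240 − x ≈ 153.8241.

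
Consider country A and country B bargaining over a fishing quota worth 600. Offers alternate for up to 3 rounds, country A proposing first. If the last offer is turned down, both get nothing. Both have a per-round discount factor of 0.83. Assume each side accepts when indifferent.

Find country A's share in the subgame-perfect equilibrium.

By backward induction:
Round 3 (country A proposes): country B will accept anything ≥ 0, so country A offers 0 and keeps 600.
Round 2 (country B proposes): country A can get 600 next round, worth 0.83 × 600 = 498 now; country B offers that and keeps 102.
Round 1 (country A proposes): country B can get 102 next round, worth 0.83 × 102 = 84.66 now. Country A offers 84.66 and keeps 600 − 84.66 = 515.34.

515.34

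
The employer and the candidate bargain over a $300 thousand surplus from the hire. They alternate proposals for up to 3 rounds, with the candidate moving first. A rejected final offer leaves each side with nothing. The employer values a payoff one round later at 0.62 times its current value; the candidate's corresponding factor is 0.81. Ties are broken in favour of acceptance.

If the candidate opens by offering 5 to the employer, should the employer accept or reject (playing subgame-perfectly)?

Reject

Work out the employer's continuation value if the offer is rejected.
Round 3 (the candidate proposes): the employer will accept anything ≥ 0, so the candidate offers 0 and keeps 300.
Round 2 (the employer proposes): the candidate can get 300 next round, worth 0.81 × 300 = 243 now, so the employer offers 243, keeping 57.
So by rejecting in round 1, the employer gets 57 next round, worth 0.62 × 57 = 35.34 now.
Offer 5 < 35.34, so the employer rejects.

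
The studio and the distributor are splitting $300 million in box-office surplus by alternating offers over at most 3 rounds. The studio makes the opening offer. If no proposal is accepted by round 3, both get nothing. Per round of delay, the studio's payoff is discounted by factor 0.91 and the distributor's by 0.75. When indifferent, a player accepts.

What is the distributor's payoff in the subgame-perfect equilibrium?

20.25

Work backward from the last round.
Round 3 (the studio proposes): rejection yields 0 for the distributor; the studio offers 0 and keeps 300.
Round 2 (the distributor proposes): the studio can get 300 next round, worth 0.91 × 300 = 273 now. The distributor offers 273 and keeps 300 − 273 = 27.
Round 1 (the studio proposes): the distributor can get 27 next round, worth 0.75 × 27 = 20.25 now. The studio offers 20.25 and keeps 300 − 20.25 = 279.75.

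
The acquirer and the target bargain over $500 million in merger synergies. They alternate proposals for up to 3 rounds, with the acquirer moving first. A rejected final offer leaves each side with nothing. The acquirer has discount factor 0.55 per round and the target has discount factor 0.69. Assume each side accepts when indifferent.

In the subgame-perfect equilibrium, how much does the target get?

155.25

Round 3 (the acquirer proposes): rejection yields 0 for the target; the acquirer offers 0 and keeps 500.
Round 2 (the target proposes): the acquirer can get 500 next round, worth 0.55 × 500 = 275 now. The target offers 275 and keeps 500 − 275 = 225.
Round 1 (the acquirer proposes): the target can get 225 next round, worth 0.69 × 225 = 155.25 now. The acquirer offers 155.25 and keeps 500 − 155.25 = 344.75.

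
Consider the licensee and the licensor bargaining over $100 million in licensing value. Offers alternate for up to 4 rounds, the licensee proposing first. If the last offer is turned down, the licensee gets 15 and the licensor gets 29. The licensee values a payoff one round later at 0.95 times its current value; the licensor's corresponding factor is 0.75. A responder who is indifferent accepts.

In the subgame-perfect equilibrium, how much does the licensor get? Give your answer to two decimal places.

49.17

Round 4 (the licensor proposes): the licensee gets 15 if talks fail, so the licensor offers 15 and keeps 85.
Round 3 (the licensee proposes): the licensor can get 85 next round, worth 0.75 × 85 = 63.75 now. The licensee offers 63.75 and keeps 100 − 63.75 = 36.25.
Round 2 (the licensor proposes): the licensee can get 36.25 next round, worth 0.95 × 36.25 = 34.4375 now. The licensor offers 34.4375 and keeps 100 − 34.4375 = 65.5625.
Round 1 (the licensee proposes): the licensor can get 65.5625 next round, worth 0.75 × 65.5625 = 49.171875 now. The licensee offers 49.171875 and keeps 100 − 49.171875 = 50.828125.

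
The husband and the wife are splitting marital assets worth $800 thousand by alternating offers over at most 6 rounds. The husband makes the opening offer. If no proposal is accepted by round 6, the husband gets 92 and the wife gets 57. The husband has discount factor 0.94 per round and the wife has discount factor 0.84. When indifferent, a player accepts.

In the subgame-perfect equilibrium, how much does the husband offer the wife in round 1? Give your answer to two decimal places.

Round 6 (the wife proposes): the husband gets 92 if talks fail, so the wife offers 92 and keeps 708.
Round 5 (the husband proposes): the wife can get 708 next round, worth 0.84 × 708 = 594.72 now, so the husband offers 594.72, keeping 205.28.
Round 4 (the wife proposes): the husband can get 205.28 next round, worth 0.94 × 205.28 = 192.9632 now. The wife offers 192.9632 and keeps 800 − 192.9632 = 607.0368.
Round 3 (the husband proposes): the wife can get 607.0368 next round, worth 0.84 × 607.0368 = 509.910912 now, so the husband offers 509.910912, keeping 290.089088.
Round 2 (the wife proposes): the husband can get 290.089088 next round, worth 0.94 × 290.089088 = 272.68374272 now; the wife offers that and keeps 527.31625728.
Round 1 (the husband proposes): the wife can get 527.31625728 next round, worth 0.84 × 527.31625728 = 442.9456561152 now, so the husband offers 442.9456561152, keeping 357.0543438848.

442.95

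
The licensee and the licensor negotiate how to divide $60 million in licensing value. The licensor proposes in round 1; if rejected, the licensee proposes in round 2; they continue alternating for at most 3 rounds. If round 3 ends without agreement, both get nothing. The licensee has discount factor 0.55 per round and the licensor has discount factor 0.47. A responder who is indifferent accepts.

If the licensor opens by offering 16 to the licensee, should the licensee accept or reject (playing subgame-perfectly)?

Round 3 (the licensor proposes): rejection yields 0 for the licensee; the licensor offers 0 and keeps 60.
Round 2 (the licensee proposes): the licensor can get 60 next round, worth 0.47 × 60 = 28.2 now. The licensee offers 28.2 and keeps 60 − 28.2 = 31.8.
So by rejecting in round 1, the licensee gets 31.8 next round, worth 0.55 × 31.8 = 17.49 now.
Offer 16 < 17.49, so the licensee rejects.

Reject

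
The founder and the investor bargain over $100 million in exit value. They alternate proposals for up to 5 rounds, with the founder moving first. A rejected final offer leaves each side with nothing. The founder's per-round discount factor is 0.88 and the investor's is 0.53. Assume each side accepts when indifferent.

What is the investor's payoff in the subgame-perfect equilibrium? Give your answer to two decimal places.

9.33

Round 5 (the founder proposes): rejection yields 0 for the investor; the founder offers 0 and keeps 100.
Round 4 (the investor proposes): the founder can get 100 next round, worth 0.88 × 100 = 88 now, so the investor offers 88, keeping 12.
Round 3 (the founder proposes): the investor can get 12 next round, worth 0.53 × 12 = 6.36 now, so the founder offers 6.36, keeping 93.64.
Round 2 (the investor proposes): the founder can get 93.64 next round, worth 0.88 × 93.64 = 82.4032 now. The investor offers 82.4032 and keeps 100 − 82.4032 = 17.5968.
Round 1 (the founder proposes): the investor can get 17.5968 next round, worth 0.53 × 17.5968 = 9.326304 now; the founder offers that and keeps 90.673696.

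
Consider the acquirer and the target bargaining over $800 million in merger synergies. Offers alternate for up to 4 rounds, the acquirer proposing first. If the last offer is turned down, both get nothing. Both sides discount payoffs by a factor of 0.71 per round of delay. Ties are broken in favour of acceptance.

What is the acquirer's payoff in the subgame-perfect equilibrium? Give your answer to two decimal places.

Solve by backward induction from round 4.
Round 4 (the target proposes): rejection yields 0 for the acquirer; the target offers 0 and keeps 800.
Round 3 (the acquirer proposes): the target can get 800 next round, worth 0.71 × 800 = 568 now, so the acquirer offers 568, keeping 232.
Round 2 (the target proposes): the acquirer can get 232 next round, worth 0.71 × 232 = 164.72 now, so the target offers 164.72, keeping 635.28.
Round 1 (the acquirer proposes): the target can get 635.28 next round, worth 0.71 × 635.28 = 451.0488 now, so the acquirer offers 451.0488, keeping 348.9512.

348.95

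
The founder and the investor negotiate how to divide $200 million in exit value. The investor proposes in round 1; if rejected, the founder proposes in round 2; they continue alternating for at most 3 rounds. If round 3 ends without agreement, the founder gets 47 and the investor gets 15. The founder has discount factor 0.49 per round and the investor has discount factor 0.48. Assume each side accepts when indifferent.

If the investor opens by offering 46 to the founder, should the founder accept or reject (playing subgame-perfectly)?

Reject

Round 3 (the investor proposes): the founder gets 47 if talks fail, so the investor offers 47 and keeps 153.
Round 2 (the founder proposes): the investor can get 153 next round, worth 0.48 × 153 = 73.44 now; the founder offers that and keeps 126.56.
So by rejecting in round 1, the founder gets 126.56 next round, worth 0.49 × 126.56 = 62.0144 now.
Offer 46 < 62.0144, so the founder rejects.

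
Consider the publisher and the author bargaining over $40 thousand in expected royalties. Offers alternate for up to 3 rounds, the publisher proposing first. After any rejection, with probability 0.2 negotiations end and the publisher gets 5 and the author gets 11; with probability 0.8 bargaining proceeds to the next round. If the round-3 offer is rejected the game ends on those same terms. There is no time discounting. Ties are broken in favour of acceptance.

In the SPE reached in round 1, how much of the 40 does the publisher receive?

25.16

Round 3 (the publisher proposes): the author gets 11 if talks fail, so the publisher offers 11 and keeps 29.
Round 2 (the author proposes): rejecting gives the publisher an expected 0.8 × 29 + 0.2 × 5 = 24.2. The author offers 24.2 and keeps 40 − 24.2 = 15.8.
Round 1 (the publisher proposes): rejecting gives the author an expected 0.8 × 15.8 + 0.2 × 11 = 14.84. The publisher offers 14.84 and keeps 40 − 14.84 = 25.16.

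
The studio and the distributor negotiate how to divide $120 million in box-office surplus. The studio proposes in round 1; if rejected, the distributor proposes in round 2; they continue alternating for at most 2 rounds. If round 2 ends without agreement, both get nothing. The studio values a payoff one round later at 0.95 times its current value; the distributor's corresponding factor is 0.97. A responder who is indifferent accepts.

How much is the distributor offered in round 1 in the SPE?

116.4

Round 2 (the distributor proposes): the studio will accept anything ≥ 0, so the distributor offers 0 and keeps 120.
Round 1 (the studio proposes): the distributor can get 120 next round, worth 0.97 × 120 = 116.4 now, so the studio offers 116.4, keeping 3.6.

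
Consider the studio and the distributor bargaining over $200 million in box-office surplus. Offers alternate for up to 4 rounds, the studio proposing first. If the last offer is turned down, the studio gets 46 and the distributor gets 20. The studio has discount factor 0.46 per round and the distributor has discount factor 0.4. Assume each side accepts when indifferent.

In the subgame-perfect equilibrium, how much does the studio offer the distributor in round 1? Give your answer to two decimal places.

54.53

By backward induction:
Round 4 (the distributor proposes): the studio gets 46 if talks fail, so the distributor offers 46 and keeps 154.
Round 3 (the studio proposes): the distributor can get 154 next round, worth 0.4 × 154 = 61.6 now; the studio offers that and keeps 138.4.
Round 2 (the distributor proposes): the studio can get 138.4 next round, worth 0.46 × 138.4 = 63.664 now, so the distributor offers 63.664, keeping 136.336.
Round 1 (the studio proposes): the distributor can get 136.336 next round, worth 0.4 × 136.336 = 54.5344 now. The studio offers 54.5344 and keeps 200 − 54.5344 = 145.4656.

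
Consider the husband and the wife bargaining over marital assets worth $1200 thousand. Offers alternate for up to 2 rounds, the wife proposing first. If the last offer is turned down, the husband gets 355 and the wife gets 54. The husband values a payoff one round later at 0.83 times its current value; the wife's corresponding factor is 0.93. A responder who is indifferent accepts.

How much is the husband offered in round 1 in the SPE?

951.18

Round 2 (the husband proposes): the wife gets 54 if talks fail, so the husband offers 54 and keeps 1146.
Round 1 (the wife proposes): the husband can get 1146 next round, worth 0.83 × 1146 = 951.18 now. The wife offers 951.18 and keeps 1200 − 951.18 = 248.82.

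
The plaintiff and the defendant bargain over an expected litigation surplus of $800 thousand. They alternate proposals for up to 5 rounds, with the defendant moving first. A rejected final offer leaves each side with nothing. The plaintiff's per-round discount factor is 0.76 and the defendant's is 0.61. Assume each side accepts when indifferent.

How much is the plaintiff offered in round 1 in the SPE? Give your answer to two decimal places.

347.05

Round 5 (the defendant proposes): rejection yields 0 for the plaintiff; the defendant offers 0 and keeps 800.
Round 4 (the plaintiff proposes): the defendant can get 800 next round, worth 0.61 × 800 = 488 now. The plaintiff offers 488 and keeps 800 − 488 = 312.
Round 3 (the defendant proposes): the plaintiff can get 312 next round, worth 0.76 × 312 = 237.12 now; the defendant offers that and keeps 562.88.
Round 2 (the plaintiff proposes): the defendant can get 562.88 next round, worth 0.61 × 562.88 = 343.3568 now; the plaintiff offers that and keeps 456.6432.
Round 1 (the defendant proposes): the plaintiff can get 456.6432 next round, worth 0.76 × 456.6432 = 347.048832 now, so the defendant offers 347.048832, keeping 452.951168.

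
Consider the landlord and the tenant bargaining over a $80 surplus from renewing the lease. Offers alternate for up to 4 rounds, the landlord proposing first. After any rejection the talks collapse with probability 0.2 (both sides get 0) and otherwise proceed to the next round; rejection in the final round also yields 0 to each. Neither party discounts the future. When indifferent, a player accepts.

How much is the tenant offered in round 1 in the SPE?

Round 4 (the tenant proposes): rejection yields 0 for the landlord; the tenant offers 0 and keeps 80.
Round 3 (the landlord proposes): rejecting gives the tenant an expected 0.8 × 80 = 64, so the landlord offers 64, keeping 16.
Round 2 (the tenant proposes): rejecting gives the landlord an expected 0.8 × 16 = 12.8, so the tenant offers 12.8, keeping 67.2.
Round 1 (the landlord proposes): rejecting gives the tenant an expected 0.8 × 67.2 = 53.76; the landlord offers that and keeps 26.24.

53.76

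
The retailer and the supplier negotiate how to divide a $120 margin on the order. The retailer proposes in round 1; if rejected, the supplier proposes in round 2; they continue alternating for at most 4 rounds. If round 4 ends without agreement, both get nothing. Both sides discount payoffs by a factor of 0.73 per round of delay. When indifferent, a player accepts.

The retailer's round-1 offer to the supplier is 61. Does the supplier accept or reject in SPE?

Reject

Round 4 (the supplier proposes): the retailer will accept anything ≥ 0, so the supplier offers 0 and keeps 120.
Round 3 (the retailer proposes): the supplier can get 120 next round, worth 0.73 × 120 = 87.6 now, so the retailer offers 87.6, keeping 32.4.
Round 2 (the supplier proposes): the retailer can get 32.4 next round, worth 0.73 × 32.4 = 23.652 now. The supplier offers 23.652 and keeps 120 − 23.652 = 96.348.
So by rejecting in round 1, the supplier gets 96.348 next round, worth 0.73 × 96.348 = 70.33404 now.
Offer 61 < 70.33404, so the supplier rejects.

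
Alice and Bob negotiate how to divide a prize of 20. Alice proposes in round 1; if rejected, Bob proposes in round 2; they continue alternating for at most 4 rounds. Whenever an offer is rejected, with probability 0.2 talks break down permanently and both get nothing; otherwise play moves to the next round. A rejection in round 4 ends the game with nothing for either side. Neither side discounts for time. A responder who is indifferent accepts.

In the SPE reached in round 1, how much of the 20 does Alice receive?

Round 4 (Bob proposes): rejection yields 0 for Alice; Bob offers 0 and keeps 20.
Round 3 (Alice proposes): rejecting gives Bob an expected 0.8 × 20 = 16; Alice offers that and keeps 4.
Round 2 (Bob proposes): rejecting gives Alice an expected 0.8 × 4 = 3.2, so Bob offers 3.2, keeping 16.8.
Round 1 (Alice proposes): rejecting gives Bob an expected 0.8 × 16.8 = 13.44; Alice offers that and keeps 6.56.

6.56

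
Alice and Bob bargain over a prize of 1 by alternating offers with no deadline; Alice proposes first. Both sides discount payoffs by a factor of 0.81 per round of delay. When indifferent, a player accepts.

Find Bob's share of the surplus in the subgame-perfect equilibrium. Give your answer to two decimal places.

Let x be Alice's share when Alice proposes and y be Bob's share when Bob proposes.
Bob accepts iff offered ≥ 0.81·y, so x = 1 − 0.81y. Symmetrically y = 1 − 0.81x.
Substituting: x = 1 − 0.81(1 − 0.81x), giving x(1 − 0.81·0.81) = 1(1 − 0.81).
So x = 1 × 0.19 / 0.3439 ≈ 0.5525, and Bob receives 1 − x ≈ 0.4475.

0.45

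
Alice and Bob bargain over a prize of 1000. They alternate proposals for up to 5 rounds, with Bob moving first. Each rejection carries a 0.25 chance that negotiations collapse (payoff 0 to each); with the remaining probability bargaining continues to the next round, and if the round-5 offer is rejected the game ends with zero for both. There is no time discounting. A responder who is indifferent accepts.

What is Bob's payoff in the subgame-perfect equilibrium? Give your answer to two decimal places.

Round 5 (Bob proposes): rejection yields 0 for Alice; Bob offers 0 and keeps 1000.
Round 4 (Alice proposes): rejecting gives Bob an expected 0.75 × 1000 = 750, so Alice offers 750, keeping 250.
Round 3 (Bob proposes): rejecting gives Alice an expected 0.75 × 250 = 187.5; Bob offers that and keeps 812.5.
Round 2 (Alice proposes): rejecting gives Bob an expected 0.75 × 812.5 = 609.375. Alice offers 609.375 and keeps 1000 − 609.375 = 390.625.
Round 1 (Bob proposes): rejecting gives Alice an expected 0.75 × 390.625 = 292.96875; Bob offers that and keeps 707.03125.

707.03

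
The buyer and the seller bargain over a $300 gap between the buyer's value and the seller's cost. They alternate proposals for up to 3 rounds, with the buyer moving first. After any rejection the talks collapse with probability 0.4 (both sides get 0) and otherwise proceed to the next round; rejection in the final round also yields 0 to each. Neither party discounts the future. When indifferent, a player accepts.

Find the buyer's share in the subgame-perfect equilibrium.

By backward induction:
Round 3 (the buyer proposes): rejection yields 0 for the seller; the buyer offers 0 and keeps 300.
Round 2 (the seller proposes): rejecting gives the buyer an expected 0.6 × 300 = 180, so the seller offers 180, keeping 120.
Round 1 (the buyer proposes): rejecting gives the seller an expected 0.6 × 120 = 72, so the buyer offers 72, keeping 228.

228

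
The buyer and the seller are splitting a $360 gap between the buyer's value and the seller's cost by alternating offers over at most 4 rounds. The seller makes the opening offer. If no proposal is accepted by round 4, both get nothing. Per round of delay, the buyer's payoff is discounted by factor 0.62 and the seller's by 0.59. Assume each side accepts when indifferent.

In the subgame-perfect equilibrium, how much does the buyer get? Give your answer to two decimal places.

By backward induction:
Round 4 (the buyer proposes): the seller will accept anything ≥ 0, so the buyer offers 0 and keeps 360.
Round 3 (the seller proposes): the buyer can get 360 next round, worth 0.62 × 360 = 223.2 now. The seller offers 223.2 and keeps 360 − 223.2 = 136.8.
Round 2 (the buyer proposes): the seller can get 136.8 next round, worth 0.59 × 136.8 = 80.712 now, so the buyer offers 80.712, keeping 279.288.
Round 1 (the seller proposes): the buyer can get 279.288 next round, worth 0.62 × 279.288 = 173.15856 now. The seller offers 173.15856 and keeps 360 − 173.15856 = 186.84144.

173.16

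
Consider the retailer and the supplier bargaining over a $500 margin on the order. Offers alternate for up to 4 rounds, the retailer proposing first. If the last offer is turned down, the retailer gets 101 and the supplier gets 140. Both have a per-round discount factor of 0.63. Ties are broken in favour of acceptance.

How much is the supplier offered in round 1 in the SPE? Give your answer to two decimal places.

Round 4 (the supplier proposes): the retailer gets 101 if talks fail, so the supplier offers 101 and keeps 399.
Round 3 (the retailer proposes): the supplier can get 399 next round, worth 0.63 × 399 = 251.37 now, so the retailer offers 251.37, keeping 248.63.
Round 2 (the supplier proposes): the retailer can get 248.63 next round, worth 0.63 × 248.63 = 156.6369 now. The supplier offers 156.6369 and keeps 500 − 156.6369 = 343.3631.
Round 1 (the retailer proposes): the supplier can get 343.3631 next round, worth 0.63 × 343.3631 = 216.318753 now, so the retailer offers 216.318753, keeping 283.681247.

216.32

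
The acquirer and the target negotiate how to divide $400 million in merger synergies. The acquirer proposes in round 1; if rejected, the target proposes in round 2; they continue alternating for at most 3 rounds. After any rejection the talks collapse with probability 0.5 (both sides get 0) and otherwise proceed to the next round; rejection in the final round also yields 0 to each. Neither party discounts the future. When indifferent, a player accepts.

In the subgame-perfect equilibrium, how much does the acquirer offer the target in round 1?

Round 3 (the acquirer proposes): rejection yields 0 for the target; the acquirer offers 0 and keeps 400.
Round 2 (the target proposes): rejecting gives the acquirer an expected 0.5 × 400 = 200. The target offers 200 and keeps 400 − 200 = 200.
Round 1 (the acquirer proposes): rejecting gives the target an expected 0.5 × 200 = 100. The acquirer offers 100 and keeps 400 − 100 = 300.

100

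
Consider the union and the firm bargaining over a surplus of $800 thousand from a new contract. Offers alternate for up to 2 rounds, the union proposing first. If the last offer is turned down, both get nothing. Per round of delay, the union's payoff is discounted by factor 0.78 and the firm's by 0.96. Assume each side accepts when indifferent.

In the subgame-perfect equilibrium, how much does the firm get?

768

Round 2 (the firm proposes): the union will accept anything ≥ 0, so the firm offers 0 and keeps 800.
Round 1 (the union proposes): the firm can get 800 next round, worth 0.96 × 800 = 768 now; the union offers that and keeps 32.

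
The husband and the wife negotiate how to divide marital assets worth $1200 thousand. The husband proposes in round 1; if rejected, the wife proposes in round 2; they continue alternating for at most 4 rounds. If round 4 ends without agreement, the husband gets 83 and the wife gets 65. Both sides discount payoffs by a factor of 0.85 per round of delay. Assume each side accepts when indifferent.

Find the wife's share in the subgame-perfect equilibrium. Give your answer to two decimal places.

838.98

Round 4 (the wife proposes): the husband gets 83 if talks fail, so the wife offers 83 and keeps 1117.
Round 3 (the husband proposes): the wife can get 1117 next round, worth 0.85 × 1117 = 949.45 now; the husband offers that and keeps 250.55.
Round 2 (the wife proposes): the husband can get 250.55 next round, worth 0.85 × 250.55 = 212.9675 now, so the wife offers 212.9675, keeping 987.0325.
Round 1 (the husband proposes): the wife can get 987.0325 next round, worth 0.85 × 987.0325 = 838.977625 now, so the husband offers 838.977625, keeping 361.022375.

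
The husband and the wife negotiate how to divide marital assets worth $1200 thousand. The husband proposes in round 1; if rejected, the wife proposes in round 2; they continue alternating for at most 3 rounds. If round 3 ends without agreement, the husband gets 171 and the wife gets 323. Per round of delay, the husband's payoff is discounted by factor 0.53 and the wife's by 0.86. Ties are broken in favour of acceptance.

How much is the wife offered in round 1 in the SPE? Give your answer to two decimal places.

632.26

By backward induction:
Round 3 (the husband proposes): the wife gets 323 if talks fail, so the husband offers 323 and keeps 877.
Round 2 (the wife proposes): the husband can get 877 next round, worth 0.53 × 877 = 464.81 now; the wife offers that and keeps 735.19.
Round 1 (the husband proposes): the wife can get 735.19 next round, worth 0.86 × 735.19 = 632.2634 now. The husband offers 632.2634 and keeps 1200 − 632.2634 = 567.7366.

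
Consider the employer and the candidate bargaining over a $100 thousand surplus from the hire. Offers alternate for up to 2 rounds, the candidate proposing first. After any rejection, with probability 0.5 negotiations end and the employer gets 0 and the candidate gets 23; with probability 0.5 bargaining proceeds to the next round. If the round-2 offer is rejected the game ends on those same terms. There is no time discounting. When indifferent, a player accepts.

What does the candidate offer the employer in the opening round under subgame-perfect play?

Round 2 (the employer proposes): the candidate gets 23 if talks fail, so the employer offers 23 and keeps 77.
Round 1 (the candidate proposes): rejecting gives the employer an expected 0.5 × 77 = 38.5; the candidate offers that and keeps 61.5.

38.5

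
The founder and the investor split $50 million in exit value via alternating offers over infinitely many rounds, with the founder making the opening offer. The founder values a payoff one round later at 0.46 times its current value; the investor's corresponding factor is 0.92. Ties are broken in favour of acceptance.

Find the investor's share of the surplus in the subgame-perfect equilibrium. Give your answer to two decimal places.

When the founder proposes, the investor accepts any offer worth at least 0.92 times what the investor would get by proposing next round; and vice versa.
This gives x = 50 − 0.92y and y = 50 − 0.46x, where x and y are each side's share when it proposes.
Hence (1 − 0.92·0.46)x = 50(1 − 0.92), i.e. 0.5768·x = 4.
x ≈ 6.9348; the investor's share is 50 − x ≈ 43.0652.

43.07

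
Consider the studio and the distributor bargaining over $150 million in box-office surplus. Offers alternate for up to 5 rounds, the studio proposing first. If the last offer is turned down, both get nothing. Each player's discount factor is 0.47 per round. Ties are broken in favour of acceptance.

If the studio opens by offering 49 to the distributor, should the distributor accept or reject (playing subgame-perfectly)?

Work out the distributor's continuation value if the offer is rejected.
Round 5 (the studio proposes): the distributor will accept anything ≥ 0, so the studio offers 0 and keeps 150.
Round 4 (the distributor proposes): the studio can get 150 next round, worth 0.47 × 150 = 70.5 now; the distributor offers that and keeps 79.5.
Round 3 (the studio proposes): the distributor can get 79.5 next round, worth 0.47 × 79.5 = 37.365 now, so the studio offers 37.365, keeping 112.635.
Round 2 (the distributor proposes): the studio can get 112.635 next round, worth 0.47 × 112.635 = 52.93845 now; the distributor offers that and keeps 97.06155.
So by rejecting in round 1, the distributor gets 97.06155 next round, worth 0.47 × 97.06155 = 45.6189285 now.
Offer 49 ≥ 45.6189285, so the distributor accepts.

Accept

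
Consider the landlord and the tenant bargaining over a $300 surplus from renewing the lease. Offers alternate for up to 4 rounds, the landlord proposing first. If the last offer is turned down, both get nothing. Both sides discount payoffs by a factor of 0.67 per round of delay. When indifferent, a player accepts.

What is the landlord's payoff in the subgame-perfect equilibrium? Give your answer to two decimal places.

Round 4 (the tenant proposes): the landlord will accept anything ≥ 0, so the tenant offers 0 and keeps 300.
Round 3 (the landlord proposes): the tenant can get 300 next round, worth 0.67 × 300 = 201 now, so the landlord offers 201, keeping 99.
Round 2 (the tenant proposes): the landlord can get 99 next round, worth 0.67 × 99 = 66.33 now, so the tenant offers 66.33, keeping 233.67.
Round 1 (the landlord proposes): the tenant can get 233.67 next round, worth 0.67 × 233.67 = 156.5589 now. The landlord offers 156.5589 and keeps 300 − 156.5589 = 143.4411.

143.44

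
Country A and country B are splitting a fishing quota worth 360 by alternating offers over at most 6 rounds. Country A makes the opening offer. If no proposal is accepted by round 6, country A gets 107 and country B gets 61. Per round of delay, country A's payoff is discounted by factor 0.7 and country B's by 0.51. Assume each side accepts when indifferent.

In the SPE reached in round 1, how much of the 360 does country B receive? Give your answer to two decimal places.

Round 6 (country B proposes): country A gets 107 if talks fail, so country B offers 107 and keeps 253.
Round 5 (country A proposes): country B can get 253 next round, worth 0.51 × 253 = 129.03 now, so country A offers 129.03, keeping 230.97.
Round 4 (country B proposes): country A can get 230.97 next round, worth 0.7 × 230.97 = 161.679 now. Country B offers 161.679 and keeps 360 − 161.679 = 198.321.
Round 3 (country A proposes): country B can get 198.321 next round, worth 0.51 × 198.321 = 101.14371 now. Country A offers 101.14371 and keeps 360 − 101.14371 = 258.85629.
Round 2 (country B proposes): country A can get 258.85629 next round, worth 0.7 × 258.85629 = 181.199403 now; country B offers that and keeps 178.800597.
Round 1 (country A proposes): country B can get 178.800597 next round, worth 0.51 × 178.800597 = 91.18830447 now; country A offers that and keeps 268.81169553.

91.19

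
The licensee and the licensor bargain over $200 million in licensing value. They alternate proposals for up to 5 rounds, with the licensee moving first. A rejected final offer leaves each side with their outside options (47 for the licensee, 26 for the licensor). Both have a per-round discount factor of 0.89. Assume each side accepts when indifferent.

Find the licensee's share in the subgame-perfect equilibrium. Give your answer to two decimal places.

148.60

Round 5 (the licensee proposes): the licensor gets 26 if talks fail, so the licensee offers 26 and keeps 174.
Round 4 (the licensor proposes): the licensee can get 174 next round, worth 0.89 × 174 = 154.86 now. The licensor offers 154.86 and keeps 200 − 154.86 = 45.14.
Round 3 (the licensee proposes): the licensor can get 45.14 next round, worth 0.89 × 45.14 = 40.1746 now. The licensee offers 40.1746 and keeps 200 − 40.1746 = 159.8254.
Round 2 (the licensor proposes): the licensee can get 159.8254 next round, worth 0.89 × 159.8254 = 142.244606 now, so the licensor offers 142.244606, keeping 57.755394.
Round 1 (the licensee proposes): the licensor can get 57.755394 next round, worth 0.89 × 57.755394 = 51.40230066 now; the licensee offers that and keeps 148.59769934.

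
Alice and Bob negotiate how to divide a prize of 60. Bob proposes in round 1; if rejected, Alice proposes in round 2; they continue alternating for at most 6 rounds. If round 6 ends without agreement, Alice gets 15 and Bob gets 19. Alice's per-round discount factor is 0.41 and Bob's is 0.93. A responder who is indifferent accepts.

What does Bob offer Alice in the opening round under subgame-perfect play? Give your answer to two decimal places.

Round 6 (Alice proposes): Bob gets 19 if talks fail, so Alice offers 19 and keeps 41.
Round 5 (Bob proposes): Alice can get 41 next round, worth 0.41 × 41 = 16.81 now. Bob offers 16.81 and keeps 60 − 16.81 = 43.19.
Round 4 (Alice proposes): Bob can get 43.19 next round, worth 0.93 × 43.19 = 40.1667 now; Alice offers that and keeps 19.8333.
Round 3 (Bob proposes): Alice can get 19.8333 next round, worth 0.41 × 19.8333 = 8.131653 now, so Bob offers 8.131653, keeping 51.868347.
Round 2 (Alice proposes): Bob can get 51.868347 next round, worth 0.93 × 51.868347 = 48.23756271 now. Alice offers 48.23756271 and keeps 60 − 48.23756271 = 11.76243729.
Round 1 (Bob proposes): Alice can get 11.76243729 next round, worth 0.41 × 11.76243729 = 4.8225992889 now. Bob offers 4.8225992889 and keeps 60 − 4.8225992889 = 55.1774007111.

4.82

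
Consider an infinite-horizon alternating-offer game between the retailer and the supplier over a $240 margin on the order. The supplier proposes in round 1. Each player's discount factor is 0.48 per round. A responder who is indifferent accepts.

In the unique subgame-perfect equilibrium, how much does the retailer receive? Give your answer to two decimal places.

In a stationary SPE each proposer offers the other exactly their discounted continuation value.
If the supplier keeps x when proposing and the retailer keeps y when proposing, then x = 240 − 0.48y and y = 240 − 0.48x.
Solving: x = 240(1 − 0.48) / (1 − 0.48·0.48) = 124.8 / 0.7696 ≈ 162.1622.
The retailer gets 240 − 162.1622 ≈ 77.8378.

77.84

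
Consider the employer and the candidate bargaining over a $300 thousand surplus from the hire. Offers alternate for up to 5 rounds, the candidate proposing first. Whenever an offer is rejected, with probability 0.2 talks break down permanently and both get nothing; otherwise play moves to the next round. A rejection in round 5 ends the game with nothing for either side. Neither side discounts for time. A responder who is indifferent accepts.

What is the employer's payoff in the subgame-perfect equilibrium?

By backward induction:
Round 5 (the candidate proposes): the employer will accept anything ≥ 0, so the candidate offers 0 and keeps 300.
Round 4 (the employer proposes): rejecting gives the candidate an expected 0.8 × 300 = 240; the employer offers that and keeps 60.
Round 3 (the candidate proposes): rejecting gives the employer an expected 0.8 × 60 = 48, so the candidate offers 48, keeping 252.
Round 2 (the employer proposes): rejecting gives the candidate an expected 0.8 × 252 = 201.6. The employer offers 201.6 and keeps 300 − 201.6 = 98.4.
Round 1 (the candidate proposes): rejecting gives the employer an expected 0.8 × 98.4 = 78.72, so the candidate offers 78.72, keeping 221.28.

78.72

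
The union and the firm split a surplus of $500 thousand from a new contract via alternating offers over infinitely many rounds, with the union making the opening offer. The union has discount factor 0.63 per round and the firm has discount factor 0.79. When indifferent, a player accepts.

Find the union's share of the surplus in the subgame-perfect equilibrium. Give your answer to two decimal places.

209.04

Let x be the union's share when the union proposes and y be the firm's share when the firm proposes.
The firm accepts iff offered ≥ 0.79·y, so x = 500 − 0.79y. Symmetrically y = 500 − 0.63x.
Substituting: x = 500 − 0.79(500 − 0.63x), giving x(1 − 0.63·0.79) = 500(1 − 0.79).
So x = 500 × 0.21 / 0.5023 ≈ 209.0384, and the firm receives 500 − x ≈ 290.9616.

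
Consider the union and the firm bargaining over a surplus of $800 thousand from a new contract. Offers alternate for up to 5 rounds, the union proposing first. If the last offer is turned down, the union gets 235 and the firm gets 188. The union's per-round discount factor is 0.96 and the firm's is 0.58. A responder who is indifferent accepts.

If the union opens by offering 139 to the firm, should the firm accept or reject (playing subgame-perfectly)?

Accept

Work out the firm's continuation value if the offer is rejected.
Round 5 (the union proposes): the firm gets 188 if talks fail, so the union offers 188 and keeps 612.
Round 4 (the firm proposes): the union can get 612 next round, worth 0.96 × 612 = 587.52 now. The firm offers 587.52 and keeps 800 − 587.52 = 212.48.
Round 3 (the union proposes): the firm can get 212.48 next round, worth 0.58 × 212.48 = 123.2384 now. The union offers 123.2384 and keeps 800 − 123.2384 = 676.7616.
Round 2 (the firm proposes): the union can get 676.7616 next round, worth 0.96 × 676.7616 = 649.691136 now, so the firm offers 649.691136, keeping 150.308864.
So by rejecting in round 1, the firm gets 150.308864 next round, worth 0.58 × 150.308864 = 87.17914112 now.
Offer 139 ≥ 87.17914112, so the firm accepts.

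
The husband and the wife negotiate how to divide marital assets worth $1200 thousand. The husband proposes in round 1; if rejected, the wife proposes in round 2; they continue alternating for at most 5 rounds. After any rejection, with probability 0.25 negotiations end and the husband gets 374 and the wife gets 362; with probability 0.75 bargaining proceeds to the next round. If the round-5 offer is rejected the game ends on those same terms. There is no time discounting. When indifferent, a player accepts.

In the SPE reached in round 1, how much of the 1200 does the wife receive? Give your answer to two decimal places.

Round 5 (the husband proposes): the wife gets 362 if talks fail, so the husband offers 362 and keeps 838.
Round 4 (the wife proposes): rejecting gives the husband an expected 0.75 × 838 + 0.25 × 374 = 722. The wife offers 722 and keeps 1200 − 722 = 478.
Round 3 (the husband proposes): rejecting gives the wife an expected 0.75 × 478 + 0.25 × 362 = 449, so the husband offers 449, keeping 751.
Round 2 (the wife proposes): rejecting gives the husband an expected 0.75 × 751 + 0.25 × 374 = 656.75, so the wife offers 656.75, keeping 543.25.
Round 1 (the husband proposes): rejecting gives the wife an expected 0.75 × 543.25 + 0.25 × 362 = 497.9375, so the husband offers 497.9375, keeping 702.0625.

497.94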